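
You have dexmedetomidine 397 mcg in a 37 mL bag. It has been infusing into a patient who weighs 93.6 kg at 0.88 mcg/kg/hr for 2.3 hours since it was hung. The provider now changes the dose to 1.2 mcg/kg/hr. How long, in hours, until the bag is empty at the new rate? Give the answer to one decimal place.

Initial rate:
Dose = 0.88 mcg/kg/hr × 93.6 kg = 82.368 mcg/hr
Concentration = 397 mcg ÷ 37 mL = 10.72973 mcg/mL
Rate = 82.368 mcg/hr ÷ 10.72973 mcg/mL = 7.676615 mL/hr
Volume infused so far = 7.676615 mL/hr × 2.3 hr = 17.65621 mL
Volume remaining = 37 − 17.65621 = 19.34379 mL
New rate:
Dose = 1.2 mcg/kg/hr × 93.6 kg = 112.32 mcg/hr
Rate = 112.32 mcg/hr ÷ 10.72973 mcg/mL = 10.46811 mL/hr
Time remaining = 19.34379 mL ÷ 10.46811 mL/hr = 1.847877 hr

1.8 hours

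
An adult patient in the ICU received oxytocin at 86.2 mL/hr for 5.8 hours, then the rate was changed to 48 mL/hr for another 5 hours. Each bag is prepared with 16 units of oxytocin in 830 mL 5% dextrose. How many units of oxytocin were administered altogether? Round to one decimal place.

Concentration = 16 units ÷ 830 mL = 0.01927711 units/mL
Stage 1: 86.2 mL/hr × 5.8 hr = 499.96 mL → 499.96 mL × 0.01927711 units/mL = 9.637783 units
Stage 2: 48 mL/hr × 5 hr = 240 mL → 240 mL × 0.01927711 units/mL = 4.626506 units
Total = 9.637783 + 4.626506 = 14.26429 units

14.3 units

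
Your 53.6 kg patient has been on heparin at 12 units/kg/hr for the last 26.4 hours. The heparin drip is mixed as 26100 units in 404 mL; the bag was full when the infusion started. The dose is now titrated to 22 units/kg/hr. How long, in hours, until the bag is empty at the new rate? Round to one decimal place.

Initial rate:
Dose = 12 units/kg/hr × 53.6 kg = 643.2 units/hr
Concentration = 26100 units ÷ 404 mL = 64.60396 units/mL
Rate = 643.2 units/hr ÷ 64.60396 units/mL = 9.956046 mL/hr
Volume infused so far = 9.956046 mL/hr × 26.4 hr = 262.8396 mL
Volume remaining = 404 − 262.8396 = 141.1604 mL
New rate:
Dose = 22 units/kg/hr × 53.6 kg = 1179.2 units/hr
Rate = 1179.2 units/hr ÷ 64.60396 units/mL = 18.25275 mL/hr
Time remaining = 141.1604 mL ÷ 18.25275 mL/hr = 7.73365 hr

7.7 hours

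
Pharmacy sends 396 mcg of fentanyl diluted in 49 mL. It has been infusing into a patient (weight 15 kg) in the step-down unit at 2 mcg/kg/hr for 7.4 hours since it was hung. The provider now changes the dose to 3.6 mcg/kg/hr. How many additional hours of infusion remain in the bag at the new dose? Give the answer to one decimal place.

Initial rate:
Dose = 2 mcg/kg/hr × 15 kg = 30 mcg/hr
Concentration = 396 mcg ÷ 49 mL = 8.081633 mcg/mL
Rate = 30 mcg/hr ÷ 8.081633 mcg/mL = 3.712121 mL/hr
Volume infused so far = 3.712121 mL/hr × 7.4 hr = 27.4697 mL
Volume remaining = 49 − 27.4697 = 21.5303 mL
New rate:
Dose = 3.6 mcg/kg/hr × 15 kg = 54 mcg/hr
Rate = 54 mcg/hr ÷ 8.081633 mcg/mL = 6.681818 mL/hr
Time remaining = 21.5303 mL ÷ 6.681818 mL/hr = 3.222222 hr

3.2 hours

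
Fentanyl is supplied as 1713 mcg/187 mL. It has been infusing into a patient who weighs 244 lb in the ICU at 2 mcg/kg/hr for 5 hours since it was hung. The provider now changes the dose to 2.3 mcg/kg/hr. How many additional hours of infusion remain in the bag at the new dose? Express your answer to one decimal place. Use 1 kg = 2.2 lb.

2.4 hours

Initial rate:
Weight = 244 lb ÷ 2.2 lb/kg = 110.9091 kg
Dose = 2 mcg/kg/hr × 110.9091 kg = 221.8182 mcg/hr
Concentration = 1713 mcg ÷ 187 mL = 9.160428 mcg/mL
Rate = 221.8182 mcg/hr ÷ 9.160428 mcg/mL = 24.21483 mL/hr
Volume infused so far = 24.21483 mL/hr × 5 hr = 121.0741 mL
Volume remaining = 187 − 121.0741 = 65.92586 mL
New rate:
Dose = 2.3 mcg/kg/hr × 110.9091 kg = 255.0909 mcg/hr
Rate = 255.0909 mcg/hr ÷ 9.160428 mcg/mL = 27.84705 mL/hr
Time remaining = 65.92586 mL ÷ 27.84705 mL/hr = 2.367427 hr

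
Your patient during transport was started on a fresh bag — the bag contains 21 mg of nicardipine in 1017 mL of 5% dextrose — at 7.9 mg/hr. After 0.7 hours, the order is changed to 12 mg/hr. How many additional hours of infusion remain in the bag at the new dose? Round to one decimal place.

Initial rate:
Concentration = 21 mg ÷ 1017 mL = 0.02064897 mg/mL
Rate = 7.9 mg/hr ÷ 0.02064897 mg/mL = 382.5857 mL/hr
Volume infused so far = 382.5857 mL/hr × 0.7 hr = 267.81 mL
Volume remaining = 1017 − 267.81 = 749.19 mL
New rate:
Rate = 12 mg/hr ÷ 0.02064897 mg/mL = 581.1429 mL/hr
Time remaining = 749.19 mL ÷ 581.1429 mL/hr = 1.289167 hr

1.3 hours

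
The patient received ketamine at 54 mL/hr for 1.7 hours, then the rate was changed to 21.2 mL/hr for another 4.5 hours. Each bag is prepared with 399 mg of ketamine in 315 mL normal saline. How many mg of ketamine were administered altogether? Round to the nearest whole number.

Concentration = 399 mg ÷ 315 mL = 1.266667 mg/mL
Stage 1: 54 mL/hr × 1.7 hr = 91.8 mL → 91.8 mL × 1.266667 mg/mL = 116.28 mg
Stage 2: 21.2 mL/hr × 4.5 hr = 95.4 mL → 95.4 mL × 1.266667 mg/mL = 120.84 mg
Total = 116.28 + 120.84 = 237.12 mg

237 mg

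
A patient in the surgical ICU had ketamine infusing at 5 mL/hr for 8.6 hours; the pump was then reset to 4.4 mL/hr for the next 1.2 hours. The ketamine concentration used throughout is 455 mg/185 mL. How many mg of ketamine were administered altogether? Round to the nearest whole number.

119 mg

Concentration = 455 mg ÷ 185 mL = 2.459459 mg/mL
Stage 1: 5 mL/hr × 8.6 hr = 43 mL → 43 mL × 2.459459 mg/mL = 105.7568 mg
Stage 2: 4.4 mL/hr × 1.2 hr = 5.28 mL → 5.28 mL × 2.459459 mg/mL = 12.98595 mg
Total = 105.7568 + 12.98595 = 118.7427 mg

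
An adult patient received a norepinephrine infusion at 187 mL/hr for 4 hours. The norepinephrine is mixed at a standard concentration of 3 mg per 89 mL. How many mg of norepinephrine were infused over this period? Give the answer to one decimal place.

25.2 mg

Concentration = 3 mg ÷ 89 mL = 0.03370787 mg/mL = 33.70787 mcg/mL
Drug rate = 187 mL/hr × 33.70787 mcg/mL = 6303.371 mcg/hr
Total = 6303.371 mcg/hr × 4 hr = 25213.48 mcg = 25.21348 mg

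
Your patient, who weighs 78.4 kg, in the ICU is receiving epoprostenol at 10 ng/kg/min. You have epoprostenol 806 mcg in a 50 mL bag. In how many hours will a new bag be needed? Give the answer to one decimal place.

17.1 hours

Dose = 10 ng/kg/min × 78.4 kg = 784 ng/min
784 ng/min × 60 min/hr = 47040 ng/hr
Concentration = 806 mcg ÷ 50 mL = 16.12 mcg/mL = 16120 ng/mL
Rate = 47040 ng/hr ÷ 16120 ng/mL = 2.918114 mL/hr
Duration = 50 mL ÷ 2.918114 mL/hr = 17.13435 hr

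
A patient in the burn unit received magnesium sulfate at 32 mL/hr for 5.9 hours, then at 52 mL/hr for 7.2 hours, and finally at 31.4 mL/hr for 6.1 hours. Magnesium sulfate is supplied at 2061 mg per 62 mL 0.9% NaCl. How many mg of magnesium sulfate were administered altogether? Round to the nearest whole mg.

25089 mg

Concentration = 2061 mg ÷ 62 mL = 33.24194 mg/mL
Stage 1: 32 mL/hr × 5.9 hr = 188.8 mL → 188.8 mL × 33.24194 mg/mL = 6276.077 mg
Stage 2: 52 mL/hr × 7.2 hr = 374.4 mL → 374.4 mL × 33.24194 mg/mL = 12445.78 mg
Stage 3: 31.4 mL/hr × 6.1 hr = 191.54 mL → 191.54 mL × 33.24194 mg/mL = 6367.16 mg
Total = 6276.077 + 12445.78 + 6367.16 = 25089.02 mg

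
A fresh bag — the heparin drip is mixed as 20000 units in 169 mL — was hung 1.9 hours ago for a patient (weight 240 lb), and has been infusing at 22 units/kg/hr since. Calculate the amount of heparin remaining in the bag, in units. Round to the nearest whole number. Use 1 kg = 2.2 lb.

15440 units

Weight = 240 lb ÷ 2.2 lb/kg = 109.0909 kg
Dose = 22 units/kg/hr × 109.0909 kg = 2400 units/hr
Concentration = 20000 units ÷ 169 mL = 118.3432 units/mL
Rate = 2400 units/hr ÷ 118.3432 units/mL = 20.28 mL/hr
Volume infused = 20.28 mL/hr × 1.9 hr = 38.532 mL
Volume remaining = 169 − 38.532 = 130.468 mL
Drug remaining = 130.468 mL × 118.3432 units/mL = 15440 units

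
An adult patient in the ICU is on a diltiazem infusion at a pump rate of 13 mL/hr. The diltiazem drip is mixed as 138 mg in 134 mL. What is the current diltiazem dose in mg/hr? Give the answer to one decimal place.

Concentration = 138 mg ÷ 134 mL = 1.029851 mg/mL
Drug rate = 13 mL/hr × 1.029851 mg/mL = 13.38806 mg/hr

13.4 mg/hr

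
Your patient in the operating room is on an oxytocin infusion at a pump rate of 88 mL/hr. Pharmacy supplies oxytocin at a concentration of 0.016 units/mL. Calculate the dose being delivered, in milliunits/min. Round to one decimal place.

Concentration = 0.016 units/mL = 16 milliunits/mL
Drug rate = 88 mL/hr × 16 milliunits/mL = 1408 milliunits/hr
1408 milliunits/hr ÷ 60 min/hr = 23.46667 milliunits/min

23.5 milliunits/min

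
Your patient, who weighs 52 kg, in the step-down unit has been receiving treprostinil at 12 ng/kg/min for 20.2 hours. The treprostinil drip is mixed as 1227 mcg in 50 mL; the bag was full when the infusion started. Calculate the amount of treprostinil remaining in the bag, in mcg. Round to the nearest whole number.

471 mcg

Dose = 12 ng/kg/min × 52 kg = 624 ng/min
624 ng/min × 60 min/hr = 37440 ng/hr
Concentration = 1227 mcg ÷ 50 mL = 24.54 mcg/mL = 24540 ng/mL
Rate = 37440 ng/hr ÷ 24540 ng/mL = 1.525672 mL/hr
Volume infused = 1.525672 mL/hr × 20.2 hr = 30.81858 mL
Volume remaining = 50 − 30.81858 = 19.18142 mL
Drug remaining = 19.18142 mL × 24540 ng/mL = 470712 ng = 470.712 mcg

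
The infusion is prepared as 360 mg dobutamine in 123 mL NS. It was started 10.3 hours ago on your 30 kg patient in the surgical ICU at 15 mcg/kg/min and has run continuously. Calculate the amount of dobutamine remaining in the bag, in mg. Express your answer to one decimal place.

81.9 mg

Dose = 15 mcg/kg/min × 30 kg = 450 mcg/min
450 mcg/min × 60 min/hr = 27000 mcg/hr
Concentration = 360 mg ÷ 123 mL = 2.926829 mg/mL = 2926.829 mcg/mL
Rate = 27000 mcg/hr ÷ 2926.829 mcg/mL = 9.225 mL/hr
Volume infused = 9.225 mL/hr × 10.3 hr = 95.0175 mL
Volume remaining = 123 − 95.0175 = 27.9825 mL
Drug remaining = 27.9825 mL × 2926.829 mcg/mL = 81900 mcg = 81.9 mg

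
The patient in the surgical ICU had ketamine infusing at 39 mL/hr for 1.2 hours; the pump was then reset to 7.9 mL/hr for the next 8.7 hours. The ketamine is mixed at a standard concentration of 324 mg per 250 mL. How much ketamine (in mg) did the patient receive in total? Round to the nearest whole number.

150 mg

Concentration = 324 mg ÷ 250 mL = 1.296 mg/mL
Stage 1: 39 mL/hr × 1.2 hr = 46.8 mL → 46.8 mL × 1.296 mg/mL = 60.6528 mg
Stage 2: 7.9 mL/hr × 8.7 hr = 68.73 mL → 68.73 mL × 1.296 mg/mL = 89.07408 mg
Total = 60.6528 + 89.07408 = 149.7269 mg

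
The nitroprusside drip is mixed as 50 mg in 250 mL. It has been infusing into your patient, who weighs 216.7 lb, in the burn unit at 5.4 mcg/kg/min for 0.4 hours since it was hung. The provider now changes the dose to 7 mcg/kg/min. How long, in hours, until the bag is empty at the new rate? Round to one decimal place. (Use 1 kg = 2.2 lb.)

Initial rate:
Weight = 216.7 lb ÷ 2.2 lb/kg = 98.5 kg
Dose = 5.4 mcg/kg/min × 98.5 kg = 531.9 mcg/min
531.9 mcg/min × 60 min/hr = 31914 mcg/hr
Concentration = 50 mg ÷ 250 mL = 0.2 mg/mL = 200 mcg/mL
Rate = 31914 mcg/hr ÷ 200 mcg/mL = 159.57 mL/hr
Volume infused so far = 159.57 mL/hr × 0.4 hr = 63.828 mL
Volume remaining = 250 − 63.828 = 186.172 mL
New rate:
Dose = 7 mcg/kg/min × 98.5 kg = 689.5 mcg/min
689.5 mcg/min × 60 min/hr = 41370 mcg/hr
Rate = 41370 mcg/hr ÷ 200 mcg/mL = 206.85 mL/hr
Time remaining = 186.172 mL ÷ 206.85 mL/hr = 0.9000338 hr

0.9 hours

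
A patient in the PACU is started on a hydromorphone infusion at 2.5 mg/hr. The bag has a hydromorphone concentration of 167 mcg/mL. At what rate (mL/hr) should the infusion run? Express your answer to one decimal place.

15.0 mL/hr

Concentration = 167 mcg/mL = 0.167 mg/mL
Rate = 2.5 mg/hr ÷ 0.167 mg/mL = 14.97006 mL/hr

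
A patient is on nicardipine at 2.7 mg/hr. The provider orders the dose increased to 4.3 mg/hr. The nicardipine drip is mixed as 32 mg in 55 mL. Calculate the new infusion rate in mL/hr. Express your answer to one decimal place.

7.4 mL/hr

Concentration = 32 mg ÷ 55 mL = 0.5818182 mg/mL
Rate = 4.3 mg/hr ÷ 0.5818182 mg/mL = 7.390625 mL/hr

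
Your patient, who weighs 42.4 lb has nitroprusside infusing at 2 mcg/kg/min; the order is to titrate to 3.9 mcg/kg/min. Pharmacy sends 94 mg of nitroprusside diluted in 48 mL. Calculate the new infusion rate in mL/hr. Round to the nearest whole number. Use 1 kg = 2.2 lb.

Weight = 42.4 lb ÷ 2.2 lb/kg = 19.27273 kg
Dose = 3.9 mcg/kg/min × 19.27273 kg = 75.16364 mcg/min
75.16364 mcg/min × 60 min/hr = 4509.818 mcg/hr
Concentration = 94 mg ÷ 48 mL = 1.958333 mg/mL = 1958.333 mcg/mL
Rate = 4509.818 mcg/hr ÷ 1958.333 mcg/mL = 2.302886 mL/hr

2 mL/hr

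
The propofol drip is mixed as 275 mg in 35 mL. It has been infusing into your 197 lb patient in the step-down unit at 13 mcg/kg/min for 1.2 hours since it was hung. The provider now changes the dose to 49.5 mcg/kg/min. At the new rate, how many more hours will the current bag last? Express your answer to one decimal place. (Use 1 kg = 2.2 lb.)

Initial rate:
Weight = 197 lb ÷ 2.2 lb/kg = 89.54545 kg
Dose = 13 mcg/kg/min × 89.54545 kg = 1164.091 mcg/min
1164.091 mcg/min × 60 min/hr = 69845.45 mcg/hr
Concentration = 275 mg ÷ 35 mL = 7.857143 mg/mL = 7857.143 mcg/mL
Rate = 69845.45 mcg/hr ÷ 7857.143 mcg/mL = 8.889421 mL/hr
Volume infused so far = 8.889421 mL/hr × 1.2 hr = 10.66731 mL
Volume remaining = 35 − 10.66731 = 24.33269 mL
New rate:
Dose = 49.5 mcg/kg/min × 89.54545 kg = 4432.5 mcg/min
4432.5 mcg/min × 60 min/hr = 265950 mcg/hr
Rate = 265950 mcg/hr ÷ 7857.143 mcg/mL = 33.84818 mL/hr
Time remaining = 24.33269 mL ÷ 33.84818 mL/hr = 0.7188774 hr

0.7 hours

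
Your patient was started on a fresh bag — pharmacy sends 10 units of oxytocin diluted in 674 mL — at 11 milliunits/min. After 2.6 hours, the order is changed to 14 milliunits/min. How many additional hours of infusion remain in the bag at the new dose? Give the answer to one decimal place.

9.9 hours

Initial rate:
11 milliunits/min × 60 min/hr = 660 milliunits/hr
Concentration = 10 units ÷ 674 mL = 0.0148368 units/mL = 14.8368 milliunits/mL
Rate = 660 milliunits/hr ÷ 14.8368 milliunits/mL = 44.484 mL/hr
Volume infused so far = 44.484 mL/hr × 2.6 hr = 115.6584 mL
Volume remaining = 674 − 115.6584 = 558.3416 mL
New rate:
14 milliunits/min × 60 min/hr = 840 milliunits/hr
Rate = 840 milliunits/hr ÷ 14.8368 milliunits/mL = 56.616 mL/hr
Time remaining = 558.3416 mL ÷ 56.616 mL/hr = 9.861905 hr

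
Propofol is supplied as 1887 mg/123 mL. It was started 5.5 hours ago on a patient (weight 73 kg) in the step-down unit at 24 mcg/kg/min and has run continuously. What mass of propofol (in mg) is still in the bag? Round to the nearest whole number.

1309 mg

Dose = 24 mcg/kg/min × 73 kg = 1752 mcg/min
1752 mcg/min × 60 min/hr = 105120 mcg/hr
Concentration = 1887 mg ÷ 123 mL = 15.34146 mg/mL = 15341.46 mcg/mL
Rate = 105120 mcg/hr ÷ 15341.46 mcg/mL = 6.852019 mL/hr
Volume infused = 6.852019 mL/hr × 5.5 hr = 37.6861 mL
Volume remaining = 123 − 37.6861 = 85.3139 mL
Drug remaining = 85.3139 mL × 15341.46 mcg/mL = 1308840 mcg = 1308.84 mg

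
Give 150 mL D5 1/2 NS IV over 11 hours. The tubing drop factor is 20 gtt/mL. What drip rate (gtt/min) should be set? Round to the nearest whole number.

150 mL ÷ (11 hr × 60 = 660 min) = 0.2272727 mL/min
0.2272727 mL/min × 20 gtt/mL = 4.545455 gtt/min

5 gtt/min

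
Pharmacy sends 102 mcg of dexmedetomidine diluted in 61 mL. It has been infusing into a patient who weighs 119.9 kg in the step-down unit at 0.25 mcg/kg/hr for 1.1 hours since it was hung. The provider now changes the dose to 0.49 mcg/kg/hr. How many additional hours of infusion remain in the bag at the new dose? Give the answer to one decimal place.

Initial rate:
Dose = 0.25 mcg/kg/hr × 119.9 kg = 29.975 mcg/hr
Concentration = 102 mcg ÷ 61 mL = 1.672131 mcg/mL
Rate = 29.975 mcg/hr ÷ 1.672131 mcg/mL = 17.92623 mL/hr
Volume infused so far = 17.92623 mL/hr × 1.1 hr = 19.71885 mL
Volume remaining = 61 − 19.71885 = 41.28115 mL
New rate:
Dose = 0.49 mcg/kg/hr × 119.9 kg = 58.751 mcg/hr
Rate = 58.751 mcg/hr ÷ 1.672131 mcg/mL = 35.1354 mL/hr
Time remaining = 41.28115 mL ÷ 35.1354 mL/hr = 1.174916 hr

1.2 hours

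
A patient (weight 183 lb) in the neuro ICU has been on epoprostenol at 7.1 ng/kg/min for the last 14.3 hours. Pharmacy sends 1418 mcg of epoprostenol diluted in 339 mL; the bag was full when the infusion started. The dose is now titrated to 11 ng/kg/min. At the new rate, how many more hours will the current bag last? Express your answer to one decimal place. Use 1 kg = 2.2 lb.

16.6 hours

Initial rate:
Weight = 183 lb ÷ 2.2 lb/kg = 83.18182 kg
Dose = 7.1 ng/kg/min × 83.18182 kg = 590.5909 ng/min
590.5909 ng/min × 60 min/hr = 35435.45 ng/hr
Concentration = 1418 mcg ÷ 339 mL = 4.182891 mcg/mL = 4182.891 ng/mL
Rate = 35435.45 ng/hr ÷ 4182.891 ng/mL = 8.471523 mL/hr
Volume infused so far = 8.471523 mL/hr × 14.3 hr = 121.1428 mL
Volume remaining = 339 − 121.1428 = 217.8572 mL
New rate:
Dose = 11 ng/kg/min × 83.18182 kg = 915 ng/min
915 ng/min × 60 min/hr = 54900 ng/hr
Rate = 54900 ng/hr ÷ 4182.891 ng/mL = 13.12489 mL/hr
Time remaining = 217.8572 mL ÷ 13.12489 mL/hr = 16.59878 hr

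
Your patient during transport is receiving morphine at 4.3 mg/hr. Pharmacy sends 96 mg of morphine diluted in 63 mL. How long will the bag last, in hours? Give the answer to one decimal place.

22.3 hours

Concentration = 96 mg ÷ 63 mL = 1.52381 mg/mL
Rate = 4.3 mg/hr ÷ 1.52381 mg/mL = 2.821875 mL/hr
Duration = 63 mL ÷ 2.821875 mL/hr = 22.32558 hr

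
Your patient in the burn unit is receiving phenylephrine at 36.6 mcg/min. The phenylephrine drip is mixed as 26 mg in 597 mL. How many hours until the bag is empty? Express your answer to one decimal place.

11.8 hours

36.6 mcg/min × 60 min/hr = 2196 mcg/hr
Concentration = 26 mg ÷ 597 mL = 0.04355109 mg/mL = 43.55109 mcg/mL
Rate = 2196 mcg/hr ÷ 43.55109 mcg/mL = 50.42354 mL/hr
Duration = 597 mL ÷ 50.42354 mL/hr = 11.83971 hr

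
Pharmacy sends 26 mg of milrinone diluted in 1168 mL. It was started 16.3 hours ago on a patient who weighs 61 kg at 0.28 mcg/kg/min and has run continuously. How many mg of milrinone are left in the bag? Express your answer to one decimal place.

Dose = 0.28 mcg/kg/min × 61 kg = 17.08 mcg/min
17.08 mcg/min × 60 min/hr = 1024.8 mcg/hr
Concentration = 26 mg ÷ 1168 mL = 0.02226027 mg/mL = 22.26027 mcg/mL
Rate = 1024.8 mcg/hr ÷ 22.26027 mcg/mL = 46.03717 mL/hr
Volume infused = 46.03717 mL/hr × 16.3 hr = 750.4059 mL
Volume remaining = 1168 − 750.4059 = 417.5941 mL
Drug remaining = 417.5941 mL × 22.26027 mcg/mL = 9295.76 mcg = 9.29576 mg

9.3 mg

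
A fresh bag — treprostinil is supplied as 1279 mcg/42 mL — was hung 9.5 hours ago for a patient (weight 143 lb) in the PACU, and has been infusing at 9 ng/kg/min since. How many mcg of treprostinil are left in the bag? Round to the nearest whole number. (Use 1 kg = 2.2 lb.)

Weight = 143 lb ÷ 2.2 lb/kg = 65 kg
Dose = 9 ng/kg/min × 65 kg = 585 ng/min
585 ng/min × 60 min/hr = 35100 ng/hr
Concentration = 1279 mcg ÷ 42 mL = 30.45238 mcg/mL = 30452.38 ng/mL
Rate = 35100 ng/hr ÷ 30452.38 ng/mL = 1.152619 mL/hr
Volume infused = 1.152619 mL/hr × 9.5 hr = 10.94988 mL
Volume remaining = 42 − 10.94988 = 31.05012 mL
Drug remaining = 31.05012 mL × 30452.38 ng/mL = 945550 ng = 945.55 mcg

946 mcg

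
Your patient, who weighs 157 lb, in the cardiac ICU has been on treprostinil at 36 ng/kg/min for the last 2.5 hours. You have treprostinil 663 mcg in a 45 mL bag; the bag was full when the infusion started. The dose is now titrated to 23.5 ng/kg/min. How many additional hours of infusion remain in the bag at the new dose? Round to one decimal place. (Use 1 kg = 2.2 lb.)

Initial rate:
Weight = 157 lb ÷ 2.2 lb/kg = 71.36364 kg
Dose = 36 ng/kg/min × 71.36364 kg = 2569.091 ng/min
2569.091 ng/min × 60 min/hr = 154145.5 ng/hr
Concentration = 663 mcg ÷ 45 mL = 14.73333 mcg/mL = 14733.33 ng/mL
Rate = 154145.5 ng/hr ÷ 14733.33 ng/mL = 10.46236 mL/hr
Volume infused so far = 10.46236 mL/hr × 2.5 hr = 26.1559 mL
Volume remaining = 45 − 26.1559 = 18.8441 mL
New rate:
Dose = 23.5 ng/kg/min × 71.36364 kg = 1677.045 ng/min
1677.045 ng/min × 60 min/hr = 100622.7 ng/hr
Rate = 100622.7 ng/hr ÷ 14733.33 ng/mL = 6.829597 mL/hr
Time remaining = 18.8441 mL ÷ 6.829597 mL/hr = 2.759181 hr

2.8 hours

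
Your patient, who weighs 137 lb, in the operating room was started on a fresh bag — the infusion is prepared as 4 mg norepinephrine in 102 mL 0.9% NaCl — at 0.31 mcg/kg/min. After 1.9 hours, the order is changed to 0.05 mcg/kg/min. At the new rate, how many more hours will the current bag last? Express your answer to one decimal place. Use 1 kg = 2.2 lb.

Initial rate:
Weight = 137 lb ÷ 2.2 lb/kg = 62.27273 kg
Dose = 0.31 mcg/kg/min × 62.27273 kg = 19.30455 mcg/min
19.30455 mcg/min × 60 min/hr = 1158.273 mcg/hr
Concentration = 4 mg ÷ 102 mL = 0.03921569 mg/mL = 39.21569 mcg/mL
Rate = 1158.273 mcg/hr ÷ 39.21569 mcg/mL = 29.53595 mL/hr
Volume infused so far = 29.53595 mL/hr × 1.9 hr = 56.11831 mL
Volume remaining = 102 − 56.11831 = 45.88169 mL
New rate:
Dose = 0.05 mcg/kg/min × 62.27273 kg = 3.113636 mcg/min
3.113636 mcg/min × 60 min/hr = 186.8182 mcg/hr
Rate = 186.8182 mcg/hr ÷ 39.21569 mcg/mL = 4.763864 mL/hr
Time remaining = 45.88169 mL ÷ 4.763864 mL/hr = 9.631192 hr

9.6 hours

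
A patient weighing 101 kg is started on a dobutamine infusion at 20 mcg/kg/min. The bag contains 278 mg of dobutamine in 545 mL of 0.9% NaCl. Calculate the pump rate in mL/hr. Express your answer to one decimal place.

237.6 mL/hr

Dose = 20 mcg/kg/min × 101 kg = 2020 mcg/min
2020 mcg/min × 60 min/hr = 121200 mcg/hr
Concentration = 278 mg ÷ 545 mL = 0.5100917 mg/mL = 510.0917 mcg/mL
Rate = 121200 mcg/hr ÷ 510.0917 mcg/mL = 237.6043 mL/hr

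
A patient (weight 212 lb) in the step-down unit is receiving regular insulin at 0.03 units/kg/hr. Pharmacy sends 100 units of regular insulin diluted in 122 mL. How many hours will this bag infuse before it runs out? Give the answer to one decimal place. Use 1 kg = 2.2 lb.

Weight = 212 lb ÷ 2.2 lb/kg = 96.36364 kg
Dose = 0.03 units/kg/hr × 96.36364 kg = 2.890909 units/hr
Concentration = 100 units ÷ 122 mL = 0.8196721 units/mL
Rate = 2.890909 units/hr ÷ 0.8196721 units/mL = 3.526909 mL/hr
Duration = 122 mL ÷ 3.526909 mL/hr = 34.59119 hr

34.6 hours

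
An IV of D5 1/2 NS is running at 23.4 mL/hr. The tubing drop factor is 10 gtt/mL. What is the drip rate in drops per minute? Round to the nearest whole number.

23.4 mL/hr ÷ 60 min/hr = 0.39 mL/min
0.39 mL/min × 10 gtt/mL = 3.9 gtt/min

4 gtt/min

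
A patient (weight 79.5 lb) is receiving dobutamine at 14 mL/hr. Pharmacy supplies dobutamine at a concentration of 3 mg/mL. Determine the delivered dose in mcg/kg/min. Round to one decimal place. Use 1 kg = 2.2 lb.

Weight = 79.5 lb ÷ 2.2 lb/kg = 36.13636 kg
Concentration = 3 mg/mL = 3000 mcg/mL
Drug rate = 14 mL/hr × 3000 mcg/mL = 42000 mcg/hr
42000 mcg/hr ÷ 60 min/hr = 700 mcg/min
700 mcg/min ÷ 36.13636 kg = 19.37107 mcg/kg/min

19.4 mcg/kg/min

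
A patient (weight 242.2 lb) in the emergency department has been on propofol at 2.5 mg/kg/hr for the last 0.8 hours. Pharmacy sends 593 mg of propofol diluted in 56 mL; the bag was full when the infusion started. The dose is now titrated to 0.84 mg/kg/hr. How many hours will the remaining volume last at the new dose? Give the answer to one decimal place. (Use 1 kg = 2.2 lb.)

4.0 hours

Initial rate:
Weight = 242.2 lb ÷ 2.2 lb/kg = 110.0909 kg
Dose = 2.5 mg/kg/hr × 110.0909 kg = 275.2273 mg/hr
Concentration = 593 mg ÷ 56 mL = 10.58929 mg/mL
Rate = 275.2273 mg/hr ÷ 10.58929 mg/mL = 25.99111 mL/hr
Volume infused so far = 25.99111 mL/hr × 0.8 hr = 20.79289 mL
Volume remaining = 56 − 20.79289 = 35.20711 mL
New rate:
Dose = 0.84 mg/kg/hr × 110.0909 kg = 92.47636 mg/hr
Rate = 92.47636 mg/hr ÷ 10.58929 mg/mL = 8.733012 mL/hr
Time remaining = 35.20711 mL ÷ 8.733012 mL/hr = 4.031497 hr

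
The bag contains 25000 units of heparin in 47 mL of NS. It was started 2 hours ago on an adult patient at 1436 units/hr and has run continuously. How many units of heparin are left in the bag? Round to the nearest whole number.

Concentration = 25000 units ÷ 47 mL = 531.9149 units/mL
Rate = 1436 units/hr ÷ 531.9149 units/mL = 2.69968 mL/hr
Volume infused = 2.69968 mL/hr × 2 hr = 5.39936 mL
Volume remaining = 47 − 5.39936 = 41.60064 mL
Drug remaining = 41.60064 mL × 531.9149 units/mL = 22128 units

22128 units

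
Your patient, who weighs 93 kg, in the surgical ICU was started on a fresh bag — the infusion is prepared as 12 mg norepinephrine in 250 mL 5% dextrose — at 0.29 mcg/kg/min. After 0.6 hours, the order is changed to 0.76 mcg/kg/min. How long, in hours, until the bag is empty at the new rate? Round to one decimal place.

2.6 hours

Initial rate:
Dose = 0.29 mcg/kg/min × 93 kg = 26.97 mcg/min
26.97 mcg/min × 60 min/hr = 1618.2 mcg/hr
Concentration = 12 mg ÷ 250 mL = 0.048 mg/mL = 48 mcg/mL
Rate = 1618.2 mcg/hr ÷ 48 mcg/mL = 33.7125 mL/hr
Volume infused so far = 33.7125 mL/hr × 0.6 hr = 20.2275 mL
Volume remaining = 250 − 20.2275 = 229.7725 mL
New rate:
Dose = 0.76 mcg/kg/min × 93 kg = 70.68 mcg/min
70.68 mcg/min × 60 min/hr = 4240.8 mcg/hr
Rate = 4240.8 mcg/hr ÷ 48 mcg/mL = 88.35 mL/hr
Time remaining = 229.7725 mL ÷ 88.35 mL/hr = 2.600707 hr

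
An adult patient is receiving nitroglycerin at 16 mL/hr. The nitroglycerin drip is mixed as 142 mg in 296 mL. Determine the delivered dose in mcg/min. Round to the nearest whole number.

Concentration = 142 mg ÷ 296 mL = 0.4797297 mg/mL = 479.7297 mcg/mL
Drug rate = 16 mL/hr × 479.7297 mcg/mL = 7675.676 mcg/hr
7675.676 mcg/hr ÷ 60 min/hr = 127.9279 mcg/min

128 mcg/min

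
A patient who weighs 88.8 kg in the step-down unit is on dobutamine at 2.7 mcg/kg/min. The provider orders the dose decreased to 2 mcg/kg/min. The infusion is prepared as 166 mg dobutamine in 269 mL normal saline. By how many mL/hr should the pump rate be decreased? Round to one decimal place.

6.0 mL/hr

At the current dose:
Dose = 2.7 mcg/kg/min × 88.8 kg = 239.76 mcg/min
239.76 mcg/min × 60 min/hr = 14385.6 mcg/hr
Concentration = 166 mg ÷ 269 mL = 0.6171004 mg/mL = 617.1004 mcg/mL
Rate = 14385.6 mcg/hr ÷ 617.1004 mcg/mL = 23.3116 mL/hr
At the new dose:
Dose = 2 mcg/kg/min × 88.8 kg = 177.6 mcg/min
177.6 mcg/min × 60 min/hr = 10656 mcg/hr
Rate = 10656 mcg/hr ÷ 617.1004 mcg/mL = 17.26786 mL/hr
Change = 17.26786 − 23.3116 = -6.043749 mL/hr → 6.043749 mL/hr decrease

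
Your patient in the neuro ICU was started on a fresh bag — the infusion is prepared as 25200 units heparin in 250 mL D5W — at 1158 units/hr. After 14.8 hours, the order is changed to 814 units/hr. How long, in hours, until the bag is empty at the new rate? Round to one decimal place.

9.9 hours

Initial rate:
Concentration = 25200 units ÷ 250 mL = 100.8 units/mL
Rate = 1158 units/hr ÷ 100.8 units/mL = 11.4881 mL/hr
Volume infused so far = 11.4881 mL/hr × 14.8 hr = 170.0238 mL
Volume remaining = 250 − 170.0238 = 79.97619 mL
New rate:
Rate = 814 units/hr ÷ 100.8 units/mL = 8.075397 mL/hr
Time remaining = 79.97619 mL ÷ 8.075397 mL/hr = 9.903686 hr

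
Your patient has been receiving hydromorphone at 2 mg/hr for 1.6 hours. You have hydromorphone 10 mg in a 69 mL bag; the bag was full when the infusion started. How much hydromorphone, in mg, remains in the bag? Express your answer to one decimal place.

Concentration = 10 mg ÷ 69 mL = 0.1449275 mg/mL
Rate = 2 mg/hr ÷ 0.1449275 mg/mL = 13.8 mL/hr
Volume infused = 13.8 mL/hr × 1.6 hr = 22.08 mL
Volume remaining = 69 − 22.08 = 46.92 mL
Drug remaining = 46.92 mL × 0.1449275 mg/mL = 6.8 mg

6.8 mg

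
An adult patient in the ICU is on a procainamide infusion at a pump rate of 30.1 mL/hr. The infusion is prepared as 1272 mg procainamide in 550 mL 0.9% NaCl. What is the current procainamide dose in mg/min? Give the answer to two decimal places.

1.16 mg/min

Concentration = 1272 mg ÷ 550 mL = 2.312727 mg/mL
Drug rate = 30.1 mL/hr × 2.312727 mg/mL = 69.61309 mg/hr
69.61309 mg/hr ÷ 60 min/hr = 1.160218 mg/min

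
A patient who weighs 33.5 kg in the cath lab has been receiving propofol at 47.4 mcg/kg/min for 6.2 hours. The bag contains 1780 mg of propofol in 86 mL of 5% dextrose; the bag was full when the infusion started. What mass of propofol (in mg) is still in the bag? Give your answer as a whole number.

1189 mg

Dose = 47.4 mcg/kg/min × 33.5 kg = 1587.9 mcg/min
1587.9 mcg/min × 60 min/hr = 95274 mcg/hr
Concentration = 1780 mg ÷ 86 mL = 20.69767 mg/mL = 20697.67 mcg/mL
Rate = 95274 mcg/hr ÷ 20697.67 mcg/mL = 4.603126 mL/hr
Volume infused = 4.603126 mL/hr × 6.2 hr = 28.53938 mL
Volume remaining = 86 − 28.53938 = 57.46062 mL
Drug remaining = 57.46062 mL × 20697.67 mcg/mL = 1189301 mcg = 1189.301 mg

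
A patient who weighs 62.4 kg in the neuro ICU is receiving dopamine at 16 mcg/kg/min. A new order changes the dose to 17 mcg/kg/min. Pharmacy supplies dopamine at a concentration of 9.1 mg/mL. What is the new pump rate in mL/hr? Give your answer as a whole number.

7 mL/hr

Dose = 17 mcg/kg/min × 62.4 kg = 1060.8 mcg/min
1060.8 mcg/min × 60 min/hr = 63648 mcg/hr
Concentration = 9.1 mg/mL = 9100 mcg/mL
Rate = 63648 mcg/hr ÷ 9100 mcg/mL = 6.994286 mL/hr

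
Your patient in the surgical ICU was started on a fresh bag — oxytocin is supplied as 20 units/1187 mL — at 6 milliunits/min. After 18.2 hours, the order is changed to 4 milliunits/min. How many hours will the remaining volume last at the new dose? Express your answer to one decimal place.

Initial rate:
6 milliunits/min × 60 min/hr = 360 milliunits/hr
Concentration = 20 units ÷ 1187 mL = 0.0168492 units/mL = 16.8492 milliunits/mL
Rate = 360 milliunits/hr ÷ 16.8492 milliunits/mL = 21.366 mL/hr
Volume infused so far = 21.366 mL/hr × 18.2 hr = 388.8612 mL
Volume remaining = 1187 − 388.8612 = 798.1388 mL
New rate:
4 milliunits/min × 60 min/hr = 240 milliunits/hr
Rate = 240 milliunits/hr ÷ 16.8492 milliunits/mL = 14.244 mL/hr
Time remaining = 798.1388 mL ÷ 14.244 mL/hr = 56.03333 hr

56.0 hours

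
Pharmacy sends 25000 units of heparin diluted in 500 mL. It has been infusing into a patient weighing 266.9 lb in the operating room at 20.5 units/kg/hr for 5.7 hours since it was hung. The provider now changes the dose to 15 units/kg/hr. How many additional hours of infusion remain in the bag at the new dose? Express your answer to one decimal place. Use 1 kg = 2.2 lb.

5.9 hours

Initial rate:
Weight = 266.9 lb ÷ 2.2 lb/kg = 121.3182 kg
Dose = 20.5 units/kg/hr × 121.3182 kg = 2487.023 units/hr
Concentration = 25000 units ÷ 500 mL = 50 units/mL
Rate = 2487.023 units/hr ÷ 50 units/mL = 49.74045 mL/hr
Volume infused so far = 49.74045 mL/hr × 5.7 hr = 283.5206 mL
Volume remaining = 500 − 283.5206 = 216.4794 mL
New rate:
Dose = 15 units/kg/hr × 121.3182 kg = 1819.773 units/hr
Rate = 1819.773 units/hr ÷ 50 units/mL = 36.39545 mL/hr
Time remaining = 216.4794 mL ÷ 36.39545 mL/hr = 5.947979 hr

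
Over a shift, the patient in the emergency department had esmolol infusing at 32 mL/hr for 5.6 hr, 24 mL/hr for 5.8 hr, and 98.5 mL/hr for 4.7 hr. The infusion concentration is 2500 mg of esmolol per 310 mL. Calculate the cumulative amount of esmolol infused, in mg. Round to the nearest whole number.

6301 mg

Concentration = 2500 mg ÷ 310 mL = 8.064516 mg/mL
Stage 1: 32 mL/hr × 5.6 hr = 179.2 mL → 179.2 mL × 8.064516 mg/mL = 1445.161 mg
Stage 2: 24 mL/hr × 5.8 hr = 139.2 mL → 139.2 mL × 8.064516 mg/mL = 1122.581 mg
Stage 3: 98.5 mL/hr × 4.7 hr = 462.95 mL → 462.95 mL × 8.064516 mg/mL = 3733.468 mg
Total = 1445.161 + 1122.581 + 3733.468 = 6301.21 mg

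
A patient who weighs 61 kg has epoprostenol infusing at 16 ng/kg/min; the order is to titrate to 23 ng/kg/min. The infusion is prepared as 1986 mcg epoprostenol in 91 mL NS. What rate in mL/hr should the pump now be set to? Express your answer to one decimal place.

3.9 mL/hr

Dose = 23 ng/kg/min × 61 kg = 1403 ng/min
1403 ng/min × 60 min/hr = 84180 ng/hr
Concentration = 1986 mcg ÷ 91 mL = 21.82418 mcg/mL = 21824.18 ng/mL
Rate = 84180 ng/hr ÷ 21824.18 ng/mL = 3.85719 mL/hr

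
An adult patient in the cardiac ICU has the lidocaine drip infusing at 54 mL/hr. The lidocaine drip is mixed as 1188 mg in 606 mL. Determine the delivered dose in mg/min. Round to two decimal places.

1.76 mg/min

Concentration = 1188 mg ÷ 606 mL = 1.960396 mg/mL
Drug rate = 54 mL/hr × 1.960396 mg/mL = 105.8614 mg/hr
105.8614 mg/hr ÷ 60 min/hr = 1.764356 mg/min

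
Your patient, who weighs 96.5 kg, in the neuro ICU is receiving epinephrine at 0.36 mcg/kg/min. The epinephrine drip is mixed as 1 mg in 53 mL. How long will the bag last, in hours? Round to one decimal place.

Dose = 0.36 mcg/kg/min × 96.5 kg = 34.74 mcg/min
34.74 mcg/min × 60 min/hr = 2084.4 mcg/hr
Concentration = 1 mg ÷ 53 mL = 0.01886792 mg/mL = 18.86792 mcg/mL
Rate = 2084.4 mcg/hr ÷ 18.86792 mcg/mL = 110.4732 mL/hr
Duration = 53 mL ÷ 110.4732 mL/hr = 0.4797544 hr

0.5 hours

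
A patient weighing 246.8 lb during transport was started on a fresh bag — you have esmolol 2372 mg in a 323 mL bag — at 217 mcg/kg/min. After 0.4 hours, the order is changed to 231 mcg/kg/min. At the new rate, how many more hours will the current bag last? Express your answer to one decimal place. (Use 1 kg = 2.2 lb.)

1.1 hours

Initial rate:
Weight = 246.8 lb ÷ 2.2 lb/kg = 112.1818 kg
Dose = 217 mcg/kg/min × 112.1818 kg = 24343.45 mcg/min
24343.45 mcg/min × 60 min/hr = 1460607 mcg/hr
Concentration = 2372 mg ÷ 323 mL = 7.343653 mg/mL = 7343.653 mcg/mL
Rate = 1460607 mcg/hr ÷ 7343.653 mcg/mL = 198.8938 mL/hr
Volume infused so far = 198.8938 mL/hr × 0.4 hr = 79.55753 mL
Volume remaining = 323 − 79.55753 = 243.4425 mL
New rate:
Dose = 231 mcg/kg/min × 112.1818 kg = 25914 mcg/min
25914 mcg/min × 60 min/hr = 1554840 mcg/hr
Rate = 1554840 mcg/hr ÷ 7343.653 mcg/mL = 211.7257 mL/hr
Time remaining = 243.4425 mL ÷ 211.7257 mL/hr = 1.149801 hr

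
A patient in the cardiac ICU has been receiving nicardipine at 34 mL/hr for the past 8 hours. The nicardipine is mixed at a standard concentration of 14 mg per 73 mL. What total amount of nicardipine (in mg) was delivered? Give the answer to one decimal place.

Concentration = 14 mg ÷ 73 mL = 0.1917808 mg/mL
Drug rate = 34 mL/hr × 0.1917808 mg/mL = 6.520548 mg/hr
Total = 6.520548 mg/hr × 8 hr = 52.16438 mg

52.2 mg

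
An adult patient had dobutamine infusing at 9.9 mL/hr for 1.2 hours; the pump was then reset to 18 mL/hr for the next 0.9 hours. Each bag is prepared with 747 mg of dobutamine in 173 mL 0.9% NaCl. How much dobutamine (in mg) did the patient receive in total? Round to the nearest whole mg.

121 mg

Concentration = 747 mg ÷ 173 mL = 4.317919 mg/mL
Stage 1: 9.9 mL/hr × 1.2 hr = 11.88 mL → 11.88 mL × 4.317919 mg/mL = 51.29688 mg
Stage 2: 18 mL/hr × 0.9 hr = 16.2 mL → 16.2 mL × 4.317919 mg/mL = 69.95029 mg
Total = 51.29688 + 69.95029 = 121.2472 mg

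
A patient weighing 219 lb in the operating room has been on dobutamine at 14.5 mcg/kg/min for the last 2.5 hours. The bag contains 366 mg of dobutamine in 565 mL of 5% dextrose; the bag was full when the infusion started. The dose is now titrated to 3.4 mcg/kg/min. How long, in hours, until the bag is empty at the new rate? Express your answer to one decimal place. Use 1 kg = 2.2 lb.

Initial rate:
Weight = 219 lb ÷ 2.2 lb/kg = 99.54545 kg
Dose = 14.5 mcg/kg/min × 99.54545 kg = 1443.409 mcg/min
1443.409 mcg/min × 60 min/hr = 86604.55 mcg/hr
Concentration = 366 mg ÷ 565 mL = 0.6477876 mg/mL = 647.7876 mcg/mL
Rate = 86604.55 mcg/hr ÷ 647.7876 mcg/mL = 133.6928 mL/hr
Volume infused so far = 133.6928 mL/hr × 2.5 hr = 334.232 mL
Volume remaining = 565 − 334.232 = 230.768 mL
New rate:
Dose = 3.4 mcg/kg/min × 99.54545 kg = 338.4545 mcg/min
338.4545 mcg/min × 60 min/hr = 20307.27 mcg/hr
Rate = 20307.27 mcg/hr ÷ 647.7876 mcg/mL = 31.34866 mL/hr
Time remaining = 230.768 mL ÷ 31.34866 mL/hr = 7.361335 hr

7.4 hours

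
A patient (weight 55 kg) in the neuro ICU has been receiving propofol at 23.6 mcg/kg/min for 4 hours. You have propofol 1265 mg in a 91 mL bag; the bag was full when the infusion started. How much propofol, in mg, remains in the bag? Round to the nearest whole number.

Dose = 23.6 mcg/kg/min × 55 kg = 1298 mcg/min
1298 mcg/min × 60 min/hr = 77880 mcg/hr
Concentration = 1265 mg ÷ 91 mL = 13.9011 mg/mL = 13901.1 mcg/mL
Rate = 77880 mcg/hr ÷ 13901.1 mcg/mL = 5.602435 mL/hr
Volume infused = 5.602435 mL/hr × 4 hr = 22.40974 mL
Volume remaining = 91 − 22.40974 = 68.59026 mL
Drug remaining = 68.59026 mL × 13901.1 mcg/mL = 953480 mcg = 953.48 mg

953 mg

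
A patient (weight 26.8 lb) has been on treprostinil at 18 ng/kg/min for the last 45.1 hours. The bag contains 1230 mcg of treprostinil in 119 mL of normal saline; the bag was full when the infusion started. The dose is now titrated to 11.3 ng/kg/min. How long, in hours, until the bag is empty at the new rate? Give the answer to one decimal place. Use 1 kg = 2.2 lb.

Initial rate:
Weight = 26.8 lb ÷ 2.2 lb/kg = 12.18182 kg
Dose = 18 ng/kg/min × 12.18182 kg = 219.2727 ng/min
219.2727 ng/min × 60 min/hr = 13156.36 ng/hr
Concentration = 1230 mcg ÷ 119 mL = 10.33613 mcg/mL = 10336.13 ng/mL
Rate = 13156.36 ng/hr ÷ 10336.13 ng/mL = 1.272851 mL/hr
Volume infused so far = 1.272851 mL/hr × 45.1 hr = 57.4056 mL
Volume remaining = 119 − 57.4056 = 61.5944 mL
New rate:
Dose = 11.3 ng/kg/min × 12.18182 kg = 137.6545 ng/min
137.6545 ng/min × 60 min/hr = 8259.273 ng/hr
Rate = 8259.273 ng/hr ÷ 10336.13 ng/mL = 0.7990678 mL/hr
Time remaining = 61.5944 mL ÷ 0.7990678 mL/hr = 77.08282 hr

77.1 hours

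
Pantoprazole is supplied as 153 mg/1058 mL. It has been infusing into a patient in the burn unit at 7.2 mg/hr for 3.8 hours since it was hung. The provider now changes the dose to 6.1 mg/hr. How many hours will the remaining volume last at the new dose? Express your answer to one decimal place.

20.6 hours

Initial rate:
Concentration = 153 mg ÷ 1058 mL = 0.1446125 mg/mL
Rate = 7.2 mg/hr ÷ 0.1446125 mg/mL = 49.78824 mL/hr
Volume infused so far = 49.78824 mL/hr × 3.8 hr = 189.1953 mL
Volume remaining = 1058 − 189.1953 = 868.8047 mL
New rate:
Rate = 6.1 mg/hr ÷ 0.1446125 mg/mL = 42.1817 mL/hr
Time remaining = 868.8047 mL ÷ 42.1817 mL/hr = 20.59672 hr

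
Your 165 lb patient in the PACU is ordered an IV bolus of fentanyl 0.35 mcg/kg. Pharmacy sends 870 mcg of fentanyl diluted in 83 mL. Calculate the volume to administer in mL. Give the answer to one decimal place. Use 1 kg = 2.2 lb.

2.5 mL

Weight = 165 lb ÷ 2.2 lb/kg = 75 kg
Dose = 0.35 mcg/kg × 75 kg = 26.25 mcg
Concentration = 870 mcg ÷ 83 mL = 10.48193 mcg/mL
Volume = 26.25 mcg ÷ 10.48193 mcg/mL = 2.50431 mL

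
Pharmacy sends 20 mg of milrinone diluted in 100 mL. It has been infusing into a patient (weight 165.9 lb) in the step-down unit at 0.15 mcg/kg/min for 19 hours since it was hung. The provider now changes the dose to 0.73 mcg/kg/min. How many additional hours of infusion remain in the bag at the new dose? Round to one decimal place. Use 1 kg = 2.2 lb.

Initial rate:
Weight = 165.9 lb ÷ 2.2 lb/kg = 75.40909 kg
Dose = 0.15 mcg/kg/min × 75.40909 kg = 11.31136 mcg/min
11.31136 mcg/min × 60 min/hr = 678.6818 mcg/hr
Concentration = 20 mg ÷ 100 mL = 0.2 mg/mL = 200 mcg/mL
Rate = 678.6818 mcg/hr ÷ 200 mcg/mL = 3.393409 mL/hr
Volume infused so far = 3.393409 mL/hr × 19 hr = 64.47477 mL
Volume remaining = 100 − 64.47477 = 35.52523 mL
New rate:
Dose = 0.73 mcg/kg/min × 75.40909 kg = 55.04864 mcg/min
55.04864 mcg/min × 60 min/hr = 3302.918 mcg/hr
Rate = 3302.918 mcg/hr ÷ 200 mcg/mL = 16.51459 mL/hr
Time remaining = 35.52523 mL ÷ 16.51459 mL/hr = 2.151142 hr

2.2 hours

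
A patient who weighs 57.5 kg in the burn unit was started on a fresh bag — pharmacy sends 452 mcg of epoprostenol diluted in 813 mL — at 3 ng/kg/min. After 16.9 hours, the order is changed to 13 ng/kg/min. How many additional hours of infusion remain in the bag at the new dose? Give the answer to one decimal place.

6.2 hours

Initial rate:
Dose = 3 ng/kg/min × 57.5 kg = 172.5 ng/min
172.5 ng/min × 60 min/hr = 10350 ng/hr
Concentration = 452 mcg ÷ 813 mL = 0.5559656 mcg/mL = 555.9656 ng/mL
Rate = 10350 ng/hr ÷ 555.9656 ng/mL = 18.61626 mL/hr
Volume infused so far = 18.61626 mL/hr × 16.9 hr = 314.6148 mL
Volume remaining = 813 − 314.6148 = 498.3852 mL
New rate:
Dose = 13 ng/kg/min × 57.5 kg = 747.5 ng/min
747.5 ng/min × 60 min/hr = 44850 ng/hr
Rate = 44850 ng/hr ÷ 555.9656 ng/mL = 80.67046 mL/hr
Time remaining = 498.3852 mL ÷ 80.67046 mL/hr = 6.178038 hr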